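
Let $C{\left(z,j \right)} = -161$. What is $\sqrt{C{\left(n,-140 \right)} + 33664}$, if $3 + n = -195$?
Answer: $\sqrt{33503} \approx 183.04$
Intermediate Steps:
$n = -198$ ($n = -3 - 195 = -198$)
$\sqrt{C{\left(n,-140 \right)} + 33664} = \sqrt{-161 + 33664} = \sqrt{33503}$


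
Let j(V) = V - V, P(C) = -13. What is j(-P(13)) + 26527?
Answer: 26527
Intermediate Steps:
j(V) = 0
j(-P(13)) + 26527 = 0 + 26527 = 26527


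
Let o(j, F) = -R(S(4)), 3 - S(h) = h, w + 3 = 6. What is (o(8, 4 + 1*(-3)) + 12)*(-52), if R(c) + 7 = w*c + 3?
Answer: -988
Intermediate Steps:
w = 3 (w = -3 + 6 = 3)
S(h) = 3 - h
R(c) = -4 + 3*c (R(c) = -7 + (3*c + 3) = -7 + (3 + 3*c) = -4 + 3*c)
o(j, F) = 7 (o(j, F) = -(-4 + 3*(3 - 1*4)) = -(-4 + 3*(3 - 4)) = -(-4 + 3*(-1)) = -(-4 - 3) = -1*(-7) = 7)
(o(8, 4 + 1*(-3)) + 12)*(-52) = (7 + 12)*(-52) = 19*(-52) = -988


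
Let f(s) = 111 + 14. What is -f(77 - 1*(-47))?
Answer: -125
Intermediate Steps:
f(s) = 125
-f(77 - 1*(-47)) = -1*125 = -125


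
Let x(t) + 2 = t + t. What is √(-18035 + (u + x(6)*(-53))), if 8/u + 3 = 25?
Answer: I*√2246321/11 ≈ 136.25*I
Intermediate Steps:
u = 4/11 (u = 8/(-3 + 25) = 8/22 = 8*(1/22) = 4/11 ≈ 0.36364)
x(t) = -2 + 2*t (x(t) = -2 + (t + t) = -2 + 2*t)
√(-18035 + (u + x(6)*(-53))) = √(-18035 + (4/11 + (-2 + 2*6)*(-53))) = √(-18035 + (4/11 + (-2 + 12)*(-53))) = √(-18035 + (4/11 + 10*(-53))) = √(-18035 + (4/11 - 530)) = √(-18035 - 5826/11) = √(-204211/11) = I*√2246321/11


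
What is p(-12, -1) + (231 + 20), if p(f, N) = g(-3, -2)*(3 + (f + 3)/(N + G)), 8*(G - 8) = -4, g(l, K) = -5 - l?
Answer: 3221/13 ≈ 247.77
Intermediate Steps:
G = 15/2 (G = 8 + (1/8)*(-4) = 8 - 1/2 = 15/2 ≈ 7.5000)
p(f, N) = -6 - 2*(3 + f)/(15/2 + N) (p(f, N) = (-5 - 1*(-3))*(3 + (f + 3)/(N + 15/2)) = (-5 + 3)*(3 + (3 + f)/(15/2 + N)) = -2*(3 + (3 + f)/(15/2 + N)) = -6 - 2*(3 + f)/(15/2 + N))
p(-12, -1) + (231 + 20) = 2*(-51 - 6*(-1) - 2*(-12))/(15 + 2*(-1)) + (231 + 20) = 2*(-51 + 6 + 24)/(15 - 2) + 251 = 2*(-21)/13 + 251 = 2*(1/13)*(-21) + 251 = -42/13 + 251 = 3221/13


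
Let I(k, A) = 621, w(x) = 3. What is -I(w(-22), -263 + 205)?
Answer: -621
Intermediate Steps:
-I(w(-22), -263 + 205) = -1*621 = -621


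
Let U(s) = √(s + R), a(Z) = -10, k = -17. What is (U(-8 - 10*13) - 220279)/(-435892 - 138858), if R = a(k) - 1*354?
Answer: 220279/574750 - I*√502/574750 ≈ 0.38326 - 3.8983e-5*I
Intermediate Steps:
R = -364 (R = -10 - 1*354 = -10 - 354 = -364)
U(s) = √(-364 + s) (U(s) = √(s - 364) = √(-364 + s))
(U(-8 - 10*13) - 220279)/(-435892 - 138858) = (√(-364 + (-8 - 10*13)) - 220279)/(-435892 - 138858) = (√(-364 + (-8 - 130)) - 220279)/(-574750) = (√(-364 - 138) - 220279)*(-1/574750) = (√(-502) - 220279)*(-1/574750) = (I*√502 - 220279)*(-1/574750) = (-220279 + I*√502)*(-1/574750) = 220279/574750 - I*√502/574750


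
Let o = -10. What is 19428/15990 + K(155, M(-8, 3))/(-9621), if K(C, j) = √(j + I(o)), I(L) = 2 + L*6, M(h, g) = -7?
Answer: 3238/2665 - I*√65/9621 ≈ 1.215 - 0.00083799*I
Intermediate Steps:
I(L) = 2 + 6*L
K(C, j) = √(-58 + j) (K(C, j) = √(j + (2 + 6*(-10))) = √(j + (2 - 60)) = √(j - 58) = √(-58 + j))
19428/15990 + K(155, M(-8, 3))/(-9621) = 19428/15990 + √(-58 - 7)/(-9621) = 19428*(1/15990) + √(-65)*(-1/9621) = 3238/2665 + (I*√65)*(-1/9621) = 3238/2665 - I*√65/9621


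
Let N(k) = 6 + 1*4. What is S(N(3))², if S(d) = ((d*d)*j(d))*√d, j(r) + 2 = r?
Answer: 6400000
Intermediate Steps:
j(r) = -2 + r
N(k) = 10 (N(k) = 6 + 4 = 10)
S(d) = d^(5/2)*(-2 + d) (S(d) = ((d*d)*(-2 + d))*√d = (d²*(-2 + d))*√d = d^(5/2)*(-2 + d))
S(N(3))² = (10^(5/2)*(-2 + 10))² = ((100*√10)*8)² = (800*√10)² = 6400000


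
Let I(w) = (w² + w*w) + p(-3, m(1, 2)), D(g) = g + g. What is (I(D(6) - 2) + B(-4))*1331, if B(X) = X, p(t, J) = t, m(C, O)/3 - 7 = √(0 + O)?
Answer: 256883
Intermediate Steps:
D(g) = 2*g
m(C, O) = 21 + 3*√O (m(C, O) = 21 + 3*√(0 + O) = 21 + 3*√O)
I(w) = -3 + 2*w² (I(w) = (w² + w*w) - 3 = (w² + w²) - 3 = 2*w² - 3 = -3 + 2*w²)
(I(D(6) - 2) + B(-4))*1331 = ((-3 + 2*(2*6 - 2)²) - 4)*1331 = ((-3 + 2*(12 - 2)²) - 4)*1331 = ((-3 + 2*10²) - 4)*1331 = ((-3 + 2*100) - 4)*1331 = ((-3 + 200) - 4)*1331 = (197 - 4)*1331 = 193*1331 = 256883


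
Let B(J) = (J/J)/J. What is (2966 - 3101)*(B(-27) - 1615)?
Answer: 218030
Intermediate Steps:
B(J) = 1/J
(2966 - 3101)*(B(-27) - 1615) = (2966 - 3101)*(1/(-27) - 1615) = -135*(-1/27 - 1615) = -135*(-43606/27) = 218030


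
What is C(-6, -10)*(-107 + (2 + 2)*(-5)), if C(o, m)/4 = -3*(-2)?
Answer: -3048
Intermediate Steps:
C(o, m) = 24 (C(o, m) = 4*(-3*(-2)) = 4*6 = 24)
C(-6, -10)*(-107 + (2 + 2)*(-5)) = 24*(-107 + (2 + 2)*(-5)) = 24*(-107 + 4*(-5)) = 24*(-107 - 20) = 24*(-127) = -3048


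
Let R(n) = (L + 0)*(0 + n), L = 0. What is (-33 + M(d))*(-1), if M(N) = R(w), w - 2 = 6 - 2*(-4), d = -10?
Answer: 33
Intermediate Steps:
w = 16 (w = 2 + (6 - 2*(-4)) = 2 + (6 + 8) = 2 + 14 = 16)
R(n) = 0 (R(n) = (0 + 0)*(0 + n) = 0*n = 0)
M(N) = 0
(-33 + M(d))*(-1) = (-33 + 0)*(-1) = -33*(-1) = 33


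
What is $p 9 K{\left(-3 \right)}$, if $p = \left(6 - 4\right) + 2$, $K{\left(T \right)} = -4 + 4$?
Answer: $0$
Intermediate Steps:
$K{\left(T \right)} = 0$
$p = 4$ ($p = 2 + 2 = 4$)
$p 9 K{\left(-3 \right)} = 4 \cdot 9 \cdot 0 = 36 \cdot 0 = 0$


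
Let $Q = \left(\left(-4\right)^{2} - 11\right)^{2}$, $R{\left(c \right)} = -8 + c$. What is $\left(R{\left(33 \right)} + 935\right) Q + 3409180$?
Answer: $3433180$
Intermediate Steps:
$Q = 25$ ($Q = \left(16 - 11\right)^{2} = 5^{2} = 25$)
$\left(R{\left(33 \right)} + 935\right) Q + 3409180 = \left(\left(-8 + 33\right) + 935\right) 25 + 3409180 = \left(25 + 935\right) 25 + 3409180 = 960 \cdot 25 + 3409180 = 24000 + 3409180 = 3433180$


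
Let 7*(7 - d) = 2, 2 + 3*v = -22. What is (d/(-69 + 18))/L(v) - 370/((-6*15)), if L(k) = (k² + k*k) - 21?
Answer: 470980/114597 ≈ 4.1099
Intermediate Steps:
v = -8 (v = -⅔ + (⅓)*(-22) = -⅔ - 22/3 = -8)
d = 47/7 (d = 7 - ⅐*2 = 7 - 2/7 = 47/7 ≈ 6.7143)
L(k) = -21 + 2*k² (L(k) = (k² + k²) - 21 = 2*k² - 21 = -21 + 2*k²)
(d/(-69 + 18))/L(v) - 370/((-6*15)) = ((47/7)/(-69 + 18))/(-21 + 2*(-8)²) - 370/((-6*15)) = ((47/7)/(-51))/(-21 + 2*64) - 370/(-90) = (-1/51*47/7)/(-21 + 128) - 370*(-1/90) = -47/357/107 + 37/9 = -47/357*1/107 + 37/9 = -47/38199 + 37/9 = 470980/114597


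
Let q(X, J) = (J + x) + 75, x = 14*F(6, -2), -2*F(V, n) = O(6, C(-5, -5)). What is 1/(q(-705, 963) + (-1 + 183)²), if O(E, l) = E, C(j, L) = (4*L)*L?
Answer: 1/34120 ≈ 2.9308e-5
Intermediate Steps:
C(j, L) = 4*L²
F(V, n) = -3 (F(V, n) = -½*6 = -3)
x = -42 (x = 14*(-3) = -42)
q(X, J) = 33 + J (q(X, J) = (J - 42) + 75 = (-42 + J) + 75 = 33 + J)
1/(q(-705, 963) + (-1 + 183)²) = 1/((33 + 963) + (-1 + 183)²) = 1/(996 + 182²) = 1/(996 + 33124) = 1/34120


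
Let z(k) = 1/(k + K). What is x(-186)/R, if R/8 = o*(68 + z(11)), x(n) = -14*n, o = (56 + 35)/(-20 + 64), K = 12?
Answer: 47058/20345 ≈ 2.3130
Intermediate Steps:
z(k) = 1/(12 + k) (z(k) = 1/(k + 12) = 1/(12 + k))
o = 91/44 ≈ 2.0682
R = 284830/253 (R = 8*(91*(68 + 1/(12 + 11))/44) = 8*(91*(68 + 1/23)/44) = 8*((91/44)*(1565/23)) = 8*(142415/1012) = 284830/253 ≈ 1125.8)
x(-186)/R = (-14*(-186))/(284830/253) = 2604*(253/284830) = 47058/20345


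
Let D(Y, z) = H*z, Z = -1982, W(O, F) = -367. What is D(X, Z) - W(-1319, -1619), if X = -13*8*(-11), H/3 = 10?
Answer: -59093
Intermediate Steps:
H = 30 (H = 3*10 = 30)
X = 1144 (X = -104*(-11) = 1144)
D(Y, z) = 30*z
D(X, Z) - W(-1319, -1619) = 30*(-1982) - 1*(-367) = -59460 + 367 = -59093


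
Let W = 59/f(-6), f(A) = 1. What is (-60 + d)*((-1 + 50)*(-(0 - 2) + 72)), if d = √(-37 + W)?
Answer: -217560 + 3626*√22 ≈ -2.0055e+5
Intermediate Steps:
W = 59 (W = 59/1 = 59*1 = 59)
d = √22 (d = √(-37 + 59) = √22 ≈ 4.6904)
(-60 + d)*((-1 + 50)*(-(0 - 2) + 72)) = (-60 + √22)*((-1 + 50)*(-(0 - 2) + 72)) = (-60 + √22)*(49*(-1*(-2) + 72)) = (-60 + √22)*(49*(2 + 72)) = (-60 + √22)*(49*74) = (-60 + √22)*3626 = -217560 + 3626*√22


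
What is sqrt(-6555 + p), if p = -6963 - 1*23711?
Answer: I*sqrt(37229) ≈ 192.95*I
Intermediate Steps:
p = -30674 (p = -6963 - 23711 = -30674)
sqrt(-6555 + p) = sqrt(-6555 - 30674) = sqrt(-37229) = I*sqrt(37229)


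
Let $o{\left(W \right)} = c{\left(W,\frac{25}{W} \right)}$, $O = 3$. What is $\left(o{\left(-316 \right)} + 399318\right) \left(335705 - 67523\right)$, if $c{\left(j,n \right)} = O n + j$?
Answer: $\frac{16906804332687}{158} \approx 1.0701 \cdot 10^{11}$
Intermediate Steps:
$c{\left(j,n \right)} = j + 3 n$ ($c{\left(j,n \right)} = 3 n + j = j + 3 n$)
$o{\left(W \right)} = W + \frac{75}{W}$ ($o{\left(W \right)} = W + 3 \frac{25}{W} = W + \frac{75}{W}$)
$\left(o{\left(-316 \right)} + 399318\right) \left(335705 - 67523\right) = \left(\left(-316 + \frac{75}{-316}\right) + 399318\right) \left(335705 - 67523\right) = \left(\left(-316 + 75 \left(- \frac{1}{316}\right)\right) + 399318\right) 268182 = \left(\left(-316 - \frac{75}{316}\right) + 399318\right) 268182 = \left(- \frac{99931}{316} + 399318\right) 268182 = \frac{126084557}{316} \cdot 268182 = \frac{16906804332687}{158}$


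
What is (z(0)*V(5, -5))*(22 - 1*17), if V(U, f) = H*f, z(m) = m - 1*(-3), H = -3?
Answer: 225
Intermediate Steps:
z(m) = 3 + m (z(m) = m + 3 = 3 + m)
V(U, f) = -3*f
(z(0)*V(5, -5))*(22 - 1*17) = ((3 + 0)*(-3*(-5)))*(22 - 1*17) = (3*15)*(22 - 17) = 45*5 = 225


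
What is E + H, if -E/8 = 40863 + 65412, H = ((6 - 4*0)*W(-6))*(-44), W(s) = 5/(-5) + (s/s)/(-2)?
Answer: -849804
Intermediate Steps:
W(s) = -3/2 (W(s) = 5*(-⅕) + 1*(-½) = -1 - ½ = -3/2)
H = 396 (H = ((6 - 4*0)*(-3/2))*(-44) = ((6 + 0)*(-3/2))*(-44) = (6*(-3/2))*(-44) = -9*(-44) = 396)
E = -850200 (E = -8*(40863 + 65412) = -8*106275 = -850200)
E + H = -850200 + 396 = -849804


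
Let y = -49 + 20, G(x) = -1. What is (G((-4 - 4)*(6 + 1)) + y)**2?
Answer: 900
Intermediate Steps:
y = -29
(G((-4 - 4)*(6 + 1)) + y)**2 = (-1 - 29)**2 = (-30)**2 = 900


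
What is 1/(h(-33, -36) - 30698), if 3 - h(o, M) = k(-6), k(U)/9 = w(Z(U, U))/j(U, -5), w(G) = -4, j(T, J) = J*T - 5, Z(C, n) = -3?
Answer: -25/767339 ≈ -3.2580e-5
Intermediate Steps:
j(T, J) = -5 + J*T
k(U) = -36/(-5 - 5*U) (k(U) = 9*(-4/(-5 - 5*U)) = -36/(-5 - 5*U))
h(o, M) = 111/25 (h(o, M) = 3 - 36/(5*(1 - 6)) = 3 - 36/(5*(-5)) = 3 - 36*(-1)/(5*5) = 3 - 1*(-36/25) = 3 + 36/25 = 111/25)
1/(h(-33, -36) - 30698) = 1/(111/25 - 30698) = 1/(-767339/25) = -25/767339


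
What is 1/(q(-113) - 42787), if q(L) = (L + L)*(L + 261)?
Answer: -1/76235 ≈ -1.3117e-5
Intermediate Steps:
q(L) = 2*L*(261 + L) (q(L) = (2*L)*(261 + L) = 2*L*(261 + L))
1/(q(-113) - 42787) = 1/(2*(-113)*(261 - 113) - 42787) = 1/(2*(-113)*148 - 42787) = 1/(-33448 - 42787) = 1/(-76235) = -1/76235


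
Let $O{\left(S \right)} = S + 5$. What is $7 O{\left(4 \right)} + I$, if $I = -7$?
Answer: $56$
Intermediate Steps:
$O{\left(S \right)} = 5 + S$
$7 O{\left(4 \right)} + I = 7 \left(5 + 4\right) - 7 = 7 \cdot 9 - 7 = 63 - 7 = 56$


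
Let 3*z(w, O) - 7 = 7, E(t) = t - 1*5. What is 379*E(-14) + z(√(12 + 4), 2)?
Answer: -21589/3 ≈ -7196.3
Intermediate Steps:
E(t) = -5 + t (E(t) = t - 5 = -5 + t)
z(w, O) = 14/3 (z(w, O) = 7/3 + (⅓)*7 = 7/3 + 7/3 = 14/3)
379*E(-14) + z(√(12 + 4), 2) = 379*(-5 - 14) + 14/3 = 379*(-19) + 14/3 = -7201 + 14/3 = -21589/3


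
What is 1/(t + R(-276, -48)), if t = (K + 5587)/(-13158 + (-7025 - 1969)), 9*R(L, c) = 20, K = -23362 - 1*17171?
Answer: 33228/126259 ≈ 0.26317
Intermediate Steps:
K = -40533 (K = -23362 - 17171 = -40533)
R(L, c) = 20/9 (R(L, c) = (1/9)*20 = 20/9)
t = 17473/11076 (t = (-40533 + 5587)/(-13158 + (-7025 - 1969)) = -34946/(-13158 - 8994) = -34946/(-22152) = -34946*(-1/22152) = 17473/11076 ≈ 1.5776)
1/(t + R(-276, -48)) = 1/(17473/11076 + 20/9) = 1/(126259/33228) = 33228/126259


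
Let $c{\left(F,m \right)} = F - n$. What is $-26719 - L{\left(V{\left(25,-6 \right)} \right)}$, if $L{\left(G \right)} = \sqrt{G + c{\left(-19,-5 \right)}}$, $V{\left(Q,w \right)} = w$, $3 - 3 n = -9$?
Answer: $-26719 - i \sqrt{29} \approx -26719.0 - 5.3852 i$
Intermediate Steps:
$n = 4$ ($n = 1 - -3 = 1 + 3 = 4$)
$c{\left(F,m \right)} = -4 + F$ ($c{\left(F,m \right)} = F - 4 = -4 + F$)
$L{\left(G \right)} = \sqrt{-23 + G}$ ($L{\left(G \right)} = \sqrt{G - 23} = \sqrt{-23 + G}$)
$-26719 - L{\left(V{\left(25,-6 \right)} \right)} = -26719 - \sqrt{-23 - 6} = -26719 - \sqrt{-29} = -26719 - i \sqrt{29}$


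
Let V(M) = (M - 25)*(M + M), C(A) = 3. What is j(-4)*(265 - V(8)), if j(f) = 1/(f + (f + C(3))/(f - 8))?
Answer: -6444/47 ≈ -137.11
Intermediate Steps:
V(M) = 2*M*(-25 + M) (V(M) = (-25 + M)*(2*M) = 2*M*(-25 + M))
j(f) = 1/(f + (3 + f)/(-8 + f)) (j(f) = 1/(f + (f + 3)/(f - 8)) = 1/(f + (3 + f)/(-8 + f)))
j(-4)*(265 - V(8)) = ((-8 - 4)/(3 + (-4)² - 7*(-4)))*(265 - 2*8*(-25 + 8)) = (-12/(3 + 16 + 28))*(265 - 2*8*(-17)) = (-12/47)*(265 - 1*(-272)) = ((1/47)*(-12))*(265 + 272) = -12/47*537 = -6444/47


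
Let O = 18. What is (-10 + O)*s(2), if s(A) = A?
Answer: 16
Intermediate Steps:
(-10 + O)*s(2) = (-10 + 18)*2 = 8*2 = 16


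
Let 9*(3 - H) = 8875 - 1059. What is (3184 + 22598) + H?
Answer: 224249/9 ≈ 24917.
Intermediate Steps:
H = -7789/9 (H = 3 - (8875 - 1059)/9 = 3 - ⅑*7816 = 3 - 7816/9 = -7789/9 ≈ -865.44)
(3184 + 22598) + H = (3184 + 22598) - 7789/9 = 25782 - 7789/9 = 224249/9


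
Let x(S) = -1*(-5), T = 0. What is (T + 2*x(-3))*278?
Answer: 2780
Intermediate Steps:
x(S) = 5
(T + 2*x(-3))*278 = (0 + 2*5)*278 = (0 + 10)*278 = 10*278 = 2780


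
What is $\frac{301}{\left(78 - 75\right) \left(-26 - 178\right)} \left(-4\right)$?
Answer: $\frac{301}{153} \approx 1.9673$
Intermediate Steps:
$\frac{301}{\left(78 - 75\right) \left(-26 - 178\right)} \left(-4\right) = \frac{301}{3 \left(-204\right)} \left(-4\right) = \frac{301}{-612} \left(-4\right) = 301 \left(- \frac{1}{612}\right) \left(-4\right) = \left(- \frac{301}{612}\right) \left(-4\right) = \frac{301}{153}$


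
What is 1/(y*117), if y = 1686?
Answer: 1/197262 ≈ 5.0694e-6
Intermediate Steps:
1/(y*117) = 1/(1686*117) = 1/197262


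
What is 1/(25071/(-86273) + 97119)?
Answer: 86273/8378722416 ≈ 1.0297e-5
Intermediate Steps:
1/(25071/(-86273) + 97119) = 1/(25071*(-1/86273) + 97119) = 1/(-25071/86273 + 97119) = 1/(8378722416/86273) = 86273/8378722416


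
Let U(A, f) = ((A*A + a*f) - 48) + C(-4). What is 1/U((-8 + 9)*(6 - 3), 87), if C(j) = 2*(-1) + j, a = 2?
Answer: 1/129 ≈ 0.0077519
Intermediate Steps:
C(j) = -2 + j
U(A, f) = -54 + A**2 + 2*f (U(A, f) = ((A*A + 2*f) - 48) + (-2 - 4) = ((A**2 + 2*f) - 48) - 6 = (-48 + A**2 + 2*f) - 6 = -54 + A**2 + 2*f)
1/U((-8 + 9)*(6 - 3), 87) = 1/(-54 + ((-8 + 9)*(6 - 3))**2 + 2*87) = 1/(-54 + (1*3)**2 + 174) = 1/(-54 + 3**2 + 174) = 1/(-54 + 9 + 174) = 1/129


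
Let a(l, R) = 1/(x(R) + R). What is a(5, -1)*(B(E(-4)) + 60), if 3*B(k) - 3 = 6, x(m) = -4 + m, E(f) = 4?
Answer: -21/2 ≈ -10.500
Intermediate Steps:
B(k) = 3 (B(k) = 1 + (⅓)*6 = 1 + 2 = 3)
a(l, R) = 1/(-4 + 2*R) (a(l, R) = 1/((-4 + R) + R) = 1/(-4 + 2*R))
a(5, -1)*(B(E(-4)) + 60) = (1/(2*(-2 - 1)))*(3 + 60) = ((½)/(-3))*63 = ((½)*(-⅓))*63 = -⅙*63 = -21/2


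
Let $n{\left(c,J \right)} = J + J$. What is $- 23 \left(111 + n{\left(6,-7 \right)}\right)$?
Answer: $-2231$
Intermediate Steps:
$n{\left(c,J \right)} = 2 J$
$- 23 \left(111 + n{\left(6,-7 \right)}\right) = - 23 \left(111 + 2 \left(-7\right)\right) = - 23 \left(111 - 14\right) = \left(-23\right) 97 = -2231$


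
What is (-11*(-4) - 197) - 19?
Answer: -172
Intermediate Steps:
(-11*(-4) - 197) - 19 = (44 - 197) - 19 = -153 - 19 = -172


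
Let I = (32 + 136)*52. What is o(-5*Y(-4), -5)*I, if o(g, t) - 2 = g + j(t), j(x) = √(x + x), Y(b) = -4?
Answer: 192192 + 8736*I*√10 ≈ 1.9219e+5 + 27626.0*I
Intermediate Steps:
j(x) = √2*√x (j(x) = √(2*x) = √2*√x)
o(g, t) = 2 + g + √2*√t (o(g, t) = 2 + (g + √2*√t) = 2 + g + √2*√t)
I = 8736 (I = 168*52 = 8736)
o(-5*Y(-4), -5)*I = (2 - 5*(-4) + √2*√(-5))*8736 = (2 + 20 + √2*(I*√5))*8736 = (2 + 20 + I*√10)*8736 = (22 + I*√10)*8736 = 192192 + 8736*I*√10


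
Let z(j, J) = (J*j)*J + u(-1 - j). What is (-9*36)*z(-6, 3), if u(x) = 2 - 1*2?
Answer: 17496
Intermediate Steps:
u(x) = 0 (u(x) = 2 - 2 = 0)
z(j, J) = j*J² (z(j, J) = (J*j)*J + 0 = j*J² + 0 = j*J²)
(-9*36)*z(-6, 3) = (-9*36)*(-6*3²) = -(-1944)*9 = -324*(-54) = 17496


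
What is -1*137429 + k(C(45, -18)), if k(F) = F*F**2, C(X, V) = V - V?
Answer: -137429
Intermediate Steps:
C(X, V) = 0
k(F) = F**3
-1*137429 + k(C(45, -18)) = -1*137429 + 0**3 = -137429 + 0 = -137429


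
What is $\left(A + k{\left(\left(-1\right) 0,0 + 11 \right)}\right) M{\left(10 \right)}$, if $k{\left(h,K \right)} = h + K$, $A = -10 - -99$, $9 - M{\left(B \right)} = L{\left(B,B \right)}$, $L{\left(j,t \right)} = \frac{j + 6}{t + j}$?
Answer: $820$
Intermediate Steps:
$L{\left(j,t \right)} = \frac{6 + j}{j + t}$
$M{\left(B \right)} = 9 - \frac{6 + B}{2 B}$ ($M{\left(B \right)} = 9 - \frac{6 + B}{B + B} = 9 - \frac{6 + B}{2 B}$)
$A = 89$ ($A = -10 + 99 = 89$)
$k{\left(h,K \right)} = K + h$
$\left(A + k{\left(\left(-1\right) 0,0 + 11 \right)}\right) M{\left(10 \right)} = \left(89 + \left(\left(0 + 11\right) - 0\right)\right) \left(\frac{17}{2} - \frac{3}{10}\right) = \left(89 + \left(11 + 0\right)\right) \left(\frac{17}{2} - \frac{3}{10}\right) = \left(89 + 11\right) \left(\frac{17}{2} - \frac{3}{10}\right) = 100 \cdot \frac{41}{5} = 820$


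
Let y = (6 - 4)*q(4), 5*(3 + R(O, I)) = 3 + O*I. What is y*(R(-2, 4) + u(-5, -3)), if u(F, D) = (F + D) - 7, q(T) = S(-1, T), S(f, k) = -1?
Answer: 38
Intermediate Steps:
q(T) = -1
R(O, I) = -12/5 + I*O/5 (R(O, I) = -3 + (3 + O*I)/5 = -3 + (3 + I*O)/5 = -3 + (⅗ + I*O/5) = -12/5 + I*O/5)
u(F, D) = -7 + D + F (u(F, D) = (D + F) - 7 = -7 + D + F)
y = -2 (y = (6 - 4)*(-1) = 2*(-1) = -2)
y*(R(-2, 4) + u(-5, -3)) = -2*((-12/5 + (⅕)*4*(-2)) + (-7 - 3 - 5)) = -2*((-12/5 - 8/5) - 15) = -2*(-4 - 15) = -2*(-19) = 38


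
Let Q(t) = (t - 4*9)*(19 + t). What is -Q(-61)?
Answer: -4074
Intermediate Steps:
Q(t) = (-36 + t)*(19 + t) (Q(t) = (t - 36)*(19 + t) = (-36 + t)*(19 + t))
-Q(-61) = -(-684 + (-61)² - 17*(-61)) = -(-684 + 3721 + 1037) = -1*4074 = -4074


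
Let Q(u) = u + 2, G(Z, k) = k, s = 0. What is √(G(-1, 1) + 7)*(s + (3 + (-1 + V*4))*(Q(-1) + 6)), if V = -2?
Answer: -84*√2 ≈ -118.79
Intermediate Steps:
Q(u) = 2 + u
√(G(-1, 1) + 7)*(s + (3 + (-1 + V*4))*(Q(-1) + 6)) = √(1 + 7)*(0 + (3 + (-1 - 2*4))*((2 - 1) + 6)) = √8*(0 + (3 + (-1 - 8))*(1 + 6)) = (2*√2)*(0 + (3 - 9)*7) = (2*√2)*(0 - 6*7) = (2*√2)*(0 - 42) = (2*√2)*(-42) = -84*√2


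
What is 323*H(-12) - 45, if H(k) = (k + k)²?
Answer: 186003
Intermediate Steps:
H(k) = 4*k² (H(k) = (2*k)² = 4*k²)
323*H(-12) - 45 = 323*(4*(-12)²) - 45 = 323*(4*144) - 45 = 323*576 - 45 = 186048 - 45 = 186003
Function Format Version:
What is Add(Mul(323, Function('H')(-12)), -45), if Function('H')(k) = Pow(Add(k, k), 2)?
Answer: 186003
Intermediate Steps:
Function('H')(k) = Mul(4, Pow(k, 2)) (Function('H')(k) = Pow(Mul(2, k), 2) = Mul(4, Pow(k, 2)))
Add(Mul(323, Function('H')(-12)), -45) = Add(Mul(323, Mul(4, Pow(-12, 2))), -45) = Add(Mul(323, Mul(4, 144)), -45) = Add(Mul(323, 576), -45) = Add(186048, -45) = 186003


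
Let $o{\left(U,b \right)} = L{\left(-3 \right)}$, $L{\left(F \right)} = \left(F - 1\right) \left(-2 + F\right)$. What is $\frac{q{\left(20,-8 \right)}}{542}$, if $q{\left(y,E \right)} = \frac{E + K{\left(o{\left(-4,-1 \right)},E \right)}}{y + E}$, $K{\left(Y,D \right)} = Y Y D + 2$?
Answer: $- \frac{1603}{3252} \approx -0.49293$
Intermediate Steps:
$L{\left(F \right)} = \left(-1 + F\right) \left(-2 + F\right)$
$o{\left(U,b \right)} = 20$ ($o{\left(U,b \right)} = 2 + \left(-3\right)^{2} - -9 = 2 + 9 + 9 = 20$)
$K{\left(Y,D \right)} = 2 + D Y^{2}$ ($K{\left(Y,D \right)} = Y^{2} D + 2 = D Y^{2} + 2 = 2 + D Y^{2}$)
$q{\left(y,E \right)} = \frac{2 + 401 E}{E + y}$ ($q{\left(y,E \right)} = \frac{E + \left(2 + E 20^{2}\right)}{y + E} = \frac{E + \left(2 + E 400\right)}{E + y} = \frac{E + \left(2 + 400 E\right)}{E + y} = \frac{2 + 401 E}{E + y}$)
$\frac{q{\left(20,-8 \right)}}{542} = \frac{\frac{1}{-8 + 20} \left(2 + 401 \left(-8\right)\right)}{542} = \frac{2 - 3208}{12} \cdot \frac{1}{542} = \frac{1}{12} \left(-3206\right) \frac{1}{542} = \left(- \frac{1603}{6}\right) \frac{1}{542} = - \frac{1603}{3252}$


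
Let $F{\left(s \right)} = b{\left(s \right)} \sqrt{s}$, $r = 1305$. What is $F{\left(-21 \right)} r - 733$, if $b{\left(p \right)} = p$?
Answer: $-733 - 27405 i \sqrt{21} \approx -733.0 - 1.2559 \cdot 10^{5} i$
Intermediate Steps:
$F{\left(s \right)} = s^{\frac{3}{2}}$ ($F{\left(s \right)} = s \sqrt{s} = s^{\frac{3}{2}}$)
$F{\left(-21 \right)} r - 733 = \left(-21\right)^{\frac{3}{2}} \cdot 1305 - 733 = - 21 i \sqrt{21} \cdot 1305 - 733 = - 27405 i \sqrt{21} - 733 = -733 - 27405 i \sqrt{21}$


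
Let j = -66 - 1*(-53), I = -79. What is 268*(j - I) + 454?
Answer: 18142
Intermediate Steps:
j = -13 (j = -66 + 53 = -13)
268*(j - I) + 454 = 268*(-13 - 1*(-79)) + 454 = 268*(-13 + 79) + 454 = 268*66 + 454 = 17688 + 454 = 18142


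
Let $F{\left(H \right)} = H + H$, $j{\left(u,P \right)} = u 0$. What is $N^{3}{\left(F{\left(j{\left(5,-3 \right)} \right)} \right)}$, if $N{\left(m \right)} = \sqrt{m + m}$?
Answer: $0$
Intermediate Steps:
$j{\left(u,P \right)} = 0$
$F{\left(H \right)} = 2 H$
$N{\left(m \right)} = \sqrt{2} \sqrt{m}$ ($N{\left(m \right)} = \sqrt{2 m} = \sqrt{2} \sqrt{m}$)
$N^{3}{\left(F{\left(j{\left(5,-3 \right)} \right)} \right)} = \left(\sqrt{2} \sqrt{2 \cdot 0}\right)^{3} = \left(\sqrt{2} \sqrt{0}\right)^{3} = \left(\sqrt{2} \cdot 0\right)^{3} = 0^{3} = 0$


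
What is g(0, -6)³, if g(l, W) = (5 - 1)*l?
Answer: 0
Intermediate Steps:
g(l, W) = 4*l
g(0, -6)³ = (4*0)³ = 0³ = 0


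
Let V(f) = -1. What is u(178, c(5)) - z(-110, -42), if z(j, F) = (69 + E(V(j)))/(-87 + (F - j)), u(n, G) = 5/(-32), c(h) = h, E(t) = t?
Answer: 2081/608 ≈ 3.4227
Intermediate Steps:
u(n, G) = -5/32 (u(n, G) = 5*(-1/32) = -5/32)
z(j, F) = 68/(-87 + F - j) (z(j, F) = (69 - 1)/(-87 + (F - j)) = 68/(-87 + F - j))
u(178, c(5)) - z(-110, -42) = -5/32 - (-68)/(87 - 110 - 1*(-42)) = -5/32 - (-68)/(87 - 110 + 42) = -5/32 - (-68)/19 = -5/32 - 1*(-68/19) = -5/32 + 68/19 = 2081/608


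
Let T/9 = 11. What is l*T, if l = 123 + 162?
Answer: 28215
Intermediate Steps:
l = 285
T = 99 (T = 9*11 = 99)
l*T = 285*99 = 28215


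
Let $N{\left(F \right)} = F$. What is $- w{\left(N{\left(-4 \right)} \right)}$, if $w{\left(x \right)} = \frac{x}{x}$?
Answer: $-1$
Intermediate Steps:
$w{\left(x \right)} = 1$
$- w{\left(N{\left(-4 \right)} \right)} = \left(-1\right) 1 = -1$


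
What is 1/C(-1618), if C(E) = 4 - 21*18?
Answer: -1/374 ≈ -0.0026738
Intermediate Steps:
C(E) = -374 (C(E) = 4 - 378 = -374)
1/C(-1618) = 1/(-374) = -1/374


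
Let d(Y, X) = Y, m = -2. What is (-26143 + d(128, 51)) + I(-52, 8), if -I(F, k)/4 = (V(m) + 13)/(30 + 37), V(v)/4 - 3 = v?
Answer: -1743073/67 ≈ -26016.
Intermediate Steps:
V(v) = 12 + 4*v
I(F, k) = -68/67 (I(F, k) = -4*((12 + 4*(-2)) + 13)/(30 + 37) = -4*((12 - 8) + 13)/67 = -4*(4 + 13)/67 = -68/67)
(-26143 + d(128, 51)) + I(-52, 8) = (-26143 + 128) - 68/67 = -26015 - 68/67 = -1743073/67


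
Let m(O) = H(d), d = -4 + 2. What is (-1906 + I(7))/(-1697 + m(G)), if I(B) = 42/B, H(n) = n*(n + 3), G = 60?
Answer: 1900/1699 ≈ 1.1183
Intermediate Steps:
d = -2
H(n) = n*(3 + n)
m(O) = -2 (m(O) = -2*(3 - 2) = -2*1 = -2)
(-1906 + I(7))/(-1697 + m(G)) = (-1906 + 42/7)/(-1697 - 2) = (-1906 + 42*(⅐))/(-1699) = (-1906 + 6)*(-1/1699) = -1900*(-1/1699) = 1900/1699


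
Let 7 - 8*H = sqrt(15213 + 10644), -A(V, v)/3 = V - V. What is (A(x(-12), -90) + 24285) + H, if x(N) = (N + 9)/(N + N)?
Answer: 194287/8 - 39*sqrt(17)/8 ≈ 24266.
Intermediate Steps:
x(N) = (9 + N)/(2*N) (x(N) = (9 + N)/((2*N)) = (9 + N)*(1/(2*N)) = (9 + N)/(2*N))
A(V, v) = 0 (A(V, v) = -3*(V - V) = -3*0 = 0)
H = 7/8 - 39*sqrt(17)/8 (H = 7/8 - sqrt(15213 + 10644)/8 = 7/8 - 39*sqrt(17)/8 ≈ -19.225)
(A(x(-12), -90) + 24285) + H = (0 + 24285) + (7/8 - 39*sqrt(17)/8) = 24285 + (7/8 - 39*sqrt(17)/8) = 194287/8 - 39*sqrt(17)/8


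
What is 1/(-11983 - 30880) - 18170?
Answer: -778820711/42863 ≈ -18170.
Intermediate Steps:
1/(-11983 - 30880) - 18170 = 1/(-42863) - 18170 = -1/42863 - 18170 = -778820711/42863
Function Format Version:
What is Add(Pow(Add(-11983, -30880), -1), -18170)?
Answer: Rational(-778820711, 42863) ≈ -18170.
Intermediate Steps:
Add(Pow(Add(-11983, -30880), -1), -18170) = Add(Pow(-42863, -1), -18170) = Add(Rational(-1, 42863), -18170) = Rational(-778820711, 42863)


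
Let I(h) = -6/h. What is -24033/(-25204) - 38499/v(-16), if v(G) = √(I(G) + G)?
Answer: 24033/25204 + 76998*I*√10/25 ≈ 0.95354 + 9739.6*I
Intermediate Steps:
v(G) = √(G - 6/G) (v(G) = √(-6/G + G) = √(G - 6/G))
-24033/(-25204) - 38499/v(-16) = -24033/(-25204) - 38499/√(-16 - 6/(-16)) = -24033*(-1/25204) - 38499/√(-16 - 6*(-1/16)) = 24033/25204 - 38499/√(-16 + 3/8) = 24033/25204 - 38499*(-2*I*√10/25) = 24033/25204 - (-76998)*I*√10/25 = 24033/25204 + 76998*I*√10/25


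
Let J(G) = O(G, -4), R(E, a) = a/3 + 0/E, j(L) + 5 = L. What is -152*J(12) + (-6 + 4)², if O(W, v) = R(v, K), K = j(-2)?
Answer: 1076/3 ≈ 358.67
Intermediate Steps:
j(L) = -5 + L
K = -7 (K = -5 - 2 = -7)
R(E, a) = a/3 (R(E, a) = a*(⅓) + 0 = a/3 + 0 = a/3)
O(W, v) = -7/3 (O(W, v) = (⅓)*(-7) = -7/3)
J(G) = -7/3
-152*J(12) + (-6 + 4)² = -152*(-7/3) + (-6 + 4)² = 1064/3 + (-2)² = 1064/3 + 4 = 1076/3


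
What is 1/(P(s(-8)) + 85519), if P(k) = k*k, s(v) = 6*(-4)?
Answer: 1/86095 ≈ 1.1615e-5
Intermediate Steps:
s(v) = -24
P(k) = k**2
1/(P(s(-8)) + 85519) = 1/((-24)**2 + 85519) = 1/(576 + 85519) = 1/86095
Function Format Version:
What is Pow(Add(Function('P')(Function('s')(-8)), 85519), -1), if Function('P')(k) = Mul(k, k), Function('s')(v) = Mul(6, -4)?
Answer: Rational(1, 86095) ≈ 1.1615e-5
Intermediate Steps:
Function('s')(v) = -24
Function('P')(k) = Pow(k, 2)
Pow(Add(Function('P')(Function('s')(-8)), 85519), -1) = Pow(Add(Pow(-24, 2), 85519), -1) = Pow(Add(576, 85519), -1) = Pow(86095, -1) = Rational(1, 86095)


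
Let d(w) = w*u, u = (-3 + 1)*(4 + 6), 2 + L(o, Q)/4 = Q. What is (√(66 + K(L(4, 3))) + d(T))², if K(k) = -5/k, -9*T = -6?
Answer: 8731/36 - 40*√259/3 ≈ 27.948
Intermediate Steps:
L(o, Q) = -8 + 4*Q
T = ⅔ (T = -⅑*(-6) = ⅔ ≈ 0.66667)
u = -20 (u = -2*10 = -20)
d(w) = -20*w (d(w) = w*(-20) = -20*w)
(√(66 + K(L(4, 3))) + d(T))² = (√(66 - 5/(-8 + 4*3)) - 20*⅔)² = (√(66 - 5/(-8 + 12)) - 40/3)² = (√(66 - 5/4) - 40/3)² = (√(259/4) - 40/3)² = (√259/2 - 40/3)² = (-40/3 + √259/2)²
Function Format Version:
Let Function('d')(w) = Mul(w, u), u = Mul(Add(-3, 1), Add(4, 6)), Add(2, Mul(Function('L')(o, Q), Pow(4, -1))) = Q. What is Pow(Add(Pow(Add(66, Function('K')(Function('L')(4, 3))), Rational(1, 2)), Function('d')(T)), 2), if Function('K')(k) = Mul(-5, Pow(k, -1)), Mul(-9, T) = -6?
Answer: Add(Rational(8731, 36), Mul(Rational(-40, 3), Pow(259, Rational(1, 2)))) ≈ 27.948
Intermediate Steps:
Function('L')(o, Q) = Add(-8, Mul(4, Q))
T = Rational(2, 3) (T = Mul(Rational(-1, 9), -6) = Rational(2, 3) ≈ 0.66667)
u = -20 (u = Mul(-2, 10) = -20)
Function('d')(w) = Mul(-20, w) (Function('d')(w) = Mul(w, -20) = Mul(-20, w))
Pow(Add(Pow(Add(66, Function('K')(Function('L')(4, 3))), Rational(1, 2)), Function('d')(T)), 2) = Pow(Add(Pow(Add(66, Mul(-5, Pow(Add(-8, Mul(4, 3)), -1))), Rational(1, 2)), Mul(-20, Rational(2, 3))), 2) = Pow(Add(Pow(Add(66, Mul(-5, Pow(Add(-8, 12), -1))), Rational(1, 2)), Rational(-40, 3)), 2) = Pow(Add(Pow(Add(66, Mul(-5, Pow(4, -1))), Rational(1, 2)), Rational(-40, 3)), 2) = Pow(Add(Pow(Add(66, Mul(-5, Rational(1, 4))), Rational(1, 2)), Rational(-40, 3)), 2) = Pow(Add(Pow(Add(66, Rational(-5, 4)), Rational(1, 2)), Rational(-40, 3)), 2) = Pow(Add(Pow(Rational(259, 4), Rational(1, 2)), Rational(-40, 3)), 2) = Pow(Add(Mul(Rational(1, 2), Pow(259, Rational(1, 2))), Rational(-40, 3)), 2) = Pow(Add(Rational(-40, 3), Mul(Rational(1, 2), Pow(259, Rational(1, 2)))), 2)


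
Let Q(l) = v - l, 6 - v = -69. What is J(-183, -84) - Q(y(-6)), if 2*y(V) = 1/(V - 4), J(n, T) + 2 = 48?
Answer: -581/20 ≈ -29.050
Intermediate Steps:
J(n, T) = 46 (J(n, T) = -2 + 48 = 46)
v = 75 (v = 6 - 1*(-69) = 6 + 69 = 75)
y(V) = 1/(2*(-4 + V)) (y(V) = 1/(2*(V - 4)) = 1/(2*(-4 + V)))
Q(l) = 75 - l
J(-183, -84) - Q(y(-6)) = 46 - (75 - 1/(2*(-4 - 6))) = 46 - (75 - 1/(2*(-10))) = 46 - (75 - (-1)/(2*10)) = 46 - (75 - 1*(-1/20)) = 46 - (75 + 1/20) = 46 - 1*1501/20 = 46 - 1501/20 = -581/20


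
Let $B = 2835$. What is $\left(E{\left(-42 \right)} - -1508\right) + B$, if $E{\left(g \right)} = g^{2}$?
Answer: $6107$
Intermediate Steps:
$\left(E{\left(-42 \right)} - -1508\right) + B = \left(\left(-42\right)^{2} - -1508\right) + 2835 = \left(1764 + \left(-84 + 1592\right)\right) + 2835 = \left(1764 + 1508\right) + 2835 = 3272 + 2835 = 6107$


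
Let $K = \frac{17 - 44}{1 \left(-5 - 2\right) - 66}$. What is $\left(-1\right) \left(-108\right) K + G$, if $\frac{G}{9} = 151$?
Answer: $\frac{102123}{73} \approx 1398.9$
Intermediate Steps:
$G = 1359$ ($G = 9 \cdot 151 = 1359$)
$K = \frac{27}{73}$ ($K = - \frac{27}{1 \left(-7\right) - 66} = - \frac{27}{-7 - 66} = - \frac{27}{-73} = \left(-27\right) \left(- \frac{1}{73}\right) = \frac{27}{73} \approx 0.36986$)
$\left(-1\right) \left(-108\right) K + G = \left(-1\right) \left(-108\right) \frac{27}{73} + 1359 = 108 \cdot \frac{27}{73} + 1359 = \frac{2916}{73} + 1359 = \frac{102123}{73}$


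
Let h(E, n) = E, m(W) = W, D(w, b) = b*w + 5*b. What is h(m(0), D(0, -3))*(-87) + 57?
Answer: 57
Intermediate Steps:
D(w, b) = 5*b + b*w
h(m(0), D(0, -3))*(-87) + 57 = 0*(-87) + 57 = 0 + 57 = 57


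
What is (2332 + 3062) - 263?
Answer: 5131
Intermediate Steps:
(2332 + 3062) - 263 = 5394 - 263 = 5131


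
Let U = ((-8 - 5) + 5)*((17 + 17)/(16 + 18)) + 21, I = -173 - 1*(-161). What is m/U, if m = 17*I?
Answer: -204/13 ≈ -15.692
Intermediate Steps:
I = -12 (I = -173 + 161 = -12)
m = -204 (m = 17*(-12) = -204)
U = 13 (U = (-13 + 5)*(34/34) + 21 = -272/34 + 21 = -8*1 + 21 = -8 + 21 = 13)
m/U = -204/13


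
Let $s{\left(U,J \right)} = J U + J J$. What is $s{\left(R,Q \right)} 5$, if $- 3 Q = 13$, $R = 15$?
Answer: $- \frac{2080}{9} \approx -231.11$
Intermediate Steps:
$Q = - \frac{13}{3}$ ($Q = \left(- \frac{1}{3}\right) 13 = - \frac{13}{3} \approx -4.3333$)
$s{\left(U,J \right)} = J^{2} + J U$ ($s{\left(U,J \right)} = J U + J^{2} = J^{2} + J U$)
$s{\left(R,Q \right)} 5 = - \frac{13 \left(- \frac{13}{3} + 15\right)}{3} \cdot 5 = \left(- \frac{13}{3}\right) \frac{32}{3} \cdot 5 = \left(- \frac{416}{9}\right) 5 = - \frac{2080}{9}$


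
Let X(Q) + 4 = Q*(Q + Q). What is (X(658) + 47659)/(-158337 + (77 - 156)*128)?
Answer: -913583/168449 ≈ -5.4235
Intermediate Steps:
X(Q) = -4 + 2*Q² (X(Q) = -4 + Q*(Q + Q) = -4 + Q*(2*Q) = -4 + 2*Q²)
(X(658) + 47659)/(-158337 + (77 - 156)*128) = ((-4 + 2*658²) + 47659)/(-158337 + (77 - 156)*128) = ((-4 + 2*432964) + 47659)/(-158337 - 79*128) = ((-4 + 865928) + 47659)/(-158337 - 10112) = (865924 + 47659)/(-168449) = 913583*(-1/168449) = -913583/168449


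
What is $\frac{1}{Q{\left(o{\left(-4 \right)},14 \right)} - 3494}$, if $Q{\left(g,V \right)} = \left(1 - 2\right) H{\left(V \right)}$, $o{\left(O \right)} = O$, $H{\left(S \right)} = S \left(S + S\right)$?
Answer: $- \frac{1}{3886} \approx -0.00025733$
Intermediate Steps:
$H{\left(S \right)} = 2 S^{2}$ ($H{\left(S \right)} = S 2 S = 2 S^{2}$)
$Q{\left(g,V \right)} = - 2 V^{2}$ ($Q{\left(g,V \right)} = \left(1 - 2\right) 2 V^{2} = - 2 V^{2}$)
$\frac{1}{Q{\left(o{\left(-4 \right)},14 \right)} - 3494} = \frac{1}{- 2 \cdot 14^{2} - 3494} = \frac{1}{\left(-2\right) 196 - 3494} = \frac{1}{-392 - 3494} = \frac{1}{-3886} = - \frac{1}{3886}$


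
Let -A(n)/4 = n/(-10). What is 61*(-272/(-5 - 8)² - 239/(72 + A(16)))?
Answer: -18823319/66248 ≈ -284.13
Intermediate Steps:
A(n) = 2*n/5 (A(n) = -4*n/(-10) = -4*n*(-1)/10 = -(-2)*n/5 = 2*n/5)
61*(-272/(-5 - 8)² - 239/(72 + A(16))) = 61*(-272/(-5 - 8)² - 239/(72 + (⅖)*16)) = 61*(-272/((-13)²) - 239/(72 + 32/5)) = 61*(-272/169 - 239/392/5) = 61*(-272*1/169 - 239*5/392) = 61*(-272/169 - 1195/392) = 61*(-308579/66248) = -18823319/66248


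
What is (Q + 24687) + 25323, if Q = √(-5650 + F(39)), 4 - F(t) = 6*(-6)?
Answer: 50010 + I*√5610 ≈ 50010.0 + 74.9*I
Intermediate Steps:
F(t) = 40 (F(t) = 4 - 6*(-6) = 4 - 1*(-36) = 4 + 36 = 40)
Q = I*√5610 (Q = √(-5650 + 40) = √(-5610) = I*√5610 ≈ 74.9*I)
(Q + 24687) + 25323 = (I*√5610 + 24687) + 25323 = (24687 + I*√5610) + 25323 = 50010 + I*√5610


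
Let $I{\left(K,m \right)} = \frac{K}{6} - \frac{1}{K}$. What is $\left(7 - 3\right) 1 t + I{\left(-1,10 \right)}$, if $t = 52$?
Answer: $\frac{1253}{6} \approx 208.83$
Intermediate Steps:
$I{\left(K,m \right)} = - \frac{1}{K} + \frac{K}{6}$ ($I{\left(K,m \right)} = K \frac{1}{6} - \frac{1}{K} = \frac{K}{6} - \frac{1}{K} = - \frac{1}{K} + \frac{K}{6}$)
$\left(7 - 3\right) 1 t + I{\left(-1,10 \right)} = \left(7 - 3\right) 1 \cdot 52 + \left(- \frac{1}{-1} + \frac{1}{6} \left(-1\right)\right) = 4 \cdot 1 \cdot 52 - - \frac{5}{6} = 4 \cdot 52 + \left(1 - \frac{1}{6}\right) = 208 + \frac{5}{6} = \frac{1253}{6}$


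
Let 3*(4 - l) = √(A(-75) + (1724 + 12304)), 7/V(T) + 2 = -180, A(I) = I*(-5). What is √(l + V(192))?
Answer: √(24102 - 2028*√14403)/78 ≈ 6.0036*I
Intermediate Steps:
A(I) = -5*I
V(T) = -1/26 (V(T) = 7/(-2 - 180) = 7/(-182) = 7*(-1/182) = -1/26)
l = 4 - √14403/3 (l = 4 - √(-5*(-75) + (1724 + 12304))/3 = 4 - √(375 + 14028)/3 = 4 - √14403/3 ≈ -36.004)
√(l + V(192)) = √((4 - √14403/3) - 1/26) = √(103/26 - √14403/3)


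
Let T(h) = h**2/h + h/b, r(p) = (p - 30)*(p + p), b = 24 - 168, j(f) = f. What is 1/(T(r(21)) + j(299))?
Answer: -8/611 ≈ -0.013093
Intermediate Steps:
b = -144
r(p) = 2*p*(-30 + p) (r(p) = (-30 + p)*(2*p) = 2*p*(-30 + p))
T(h) = 143*h/144 (T(h) = h**2/h + h/(-144) = h + h*(-1/144) = h - h/144 = 143*h/144)
1/(T(r(21)) + j(299)) = 1/(143*(2*21*(-30 + 21))/144 + 299) = 1/(143*(2*21*(-9))/144 + 299) = 1/((143/144)*(-378) + 299) = 1/(-3003/8 + 299) = 1/(-611/8) = -8/611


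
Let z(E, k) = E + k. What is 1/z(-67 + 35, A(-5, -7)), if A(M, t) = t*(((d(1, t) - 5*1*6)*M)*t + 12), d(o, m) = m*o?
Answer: 1/8949 ≈ 0.00011174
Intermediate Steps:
A(M, t) = t*(12 + M*t*(-30 + t)) (A(M, t) = t*(((t*1 - 5*1*6)*M)*t + 12) = t*(((t - 5*6)*M)*t + 12) = t*(((t - 30)*M)*t + 12) = t*(((-30 + t)*M)*t + 12) = t*((M*(-30 + t))*t + 12) = t*(M*t*(-30 + t) + 12) = t*(12 + M*t*(-30 + t)))
1/z(-67 + 35, A(-5, -7)) = 1/((-67 + 35) - 7*(12 - 5*(-7)² - 30*(-5)*(-7))) = 1/(-32 - 7*(12 - 5*49 - 1050)) = 1/(-32 - 7*(12 - 245 - 1050)) = 1/(-32 - 7*(-1283)) = 1/(-32 + 8981) = 1/8949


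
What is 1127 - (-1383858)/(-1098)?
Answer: -8134/61 ≈ -133.34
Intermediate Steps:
1127 - (-1383858)/(-1098) = 1127 - (-1383858)*(-1)/1098 = 1127 - 1323*523/549 = 1127 - 76881/61 = -8134/61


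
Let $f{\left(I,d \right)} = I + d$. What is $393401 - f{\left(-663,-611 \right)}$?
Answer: $394675$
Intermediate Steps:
$393401 - f{\left(-663,-611 \right)} = 393401 - \left(-663 - 611\right) = 393401 - -1274 = 393401 + 1274 = 394675$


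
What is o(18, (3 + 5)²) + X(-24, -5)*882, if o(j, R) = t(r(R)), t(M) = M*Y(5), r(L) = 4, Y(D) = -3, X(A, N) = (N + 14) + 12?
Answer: 18510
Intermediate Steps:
X(A, N) = 26 + N (X(A, N) = (14 + N) + 12 = 26 + N)
t(M) = -3*M (t(M) = M*(-3) = -3*M)
o(j, R) = -12 (o(j, R) = -3*4 = -12)
o(18, (3 + 5)²) + X(-24, -5)*882 = -12 + (26 - 5)*882 = -12 + 21*882 = -12 + 18522 = 18510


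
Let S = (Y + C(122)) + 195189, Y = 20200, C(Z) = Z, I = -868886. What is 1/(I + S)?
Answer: -1/653375 ≈ -1.5305e-6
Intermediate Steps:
S = 215511 (S = (20200 + 122) + 195189 = 20322 + 195189 = 215511)
1/(I + S) = 1/(-868886 + 215511) = 1/(-653375) = -1/653375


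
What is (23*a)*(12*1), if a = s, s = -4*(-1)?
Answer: 1104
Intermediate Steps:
s = 4
a = 4
(23*a)*(12*1) = (23*4)*(12*1) = 92*12 = 1104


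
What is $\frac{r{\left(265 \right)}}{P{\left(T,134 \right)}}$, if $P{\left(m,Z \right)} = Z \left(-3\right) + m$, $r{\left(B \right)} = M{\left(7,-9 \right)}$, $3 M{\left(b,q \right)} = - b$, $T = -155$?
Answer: $\frac{7}{1671} \approx 0.0041891$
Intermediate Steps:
$M{\left(b,q \right)} = - \frac{b}{3}$ ($M{\left(b,q \right)} = \frac{\left(-1\right) b}{3} = - \frac{b}{3}$)
$r{\left(B \right)} = - \frac{7}{3}$ ($r{\left(B \right)} = \left(- \frac{1}{3}\right) 7 = - \frac{7}{3}$)
$P{\left(m,Z \right)} = m - 3 Z$ ($P{\left(m,Z \right)} = - 3 Z + m = m - 3 Z$)
$\frac{r{\left(265 \right)}}{P{\left(T,134 \right)}} = - \frac{7}{3 \left(-155 - 402\right)} = - \frac{7}{3 \left(-557\right)} = \left(- \frac{7}{3}\right) \left(- \frac{1}{557}\right) = \frac{7}{1671}$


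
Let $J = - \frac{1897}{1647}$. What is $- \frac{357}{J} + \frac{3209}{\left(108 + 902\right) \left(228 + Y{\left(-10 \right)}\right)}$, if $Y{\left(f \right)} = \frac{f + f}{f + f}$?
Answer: $\frac{19428535769}{62679590} \approx 309.97$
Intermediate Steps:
$J = - \frac{1897}{1647}$ ($J = \left(-1897\right) \frac{1}{1647} = - \frac{1897}{1647} \approx -1.1518$)
$Y{\left(f \right)} = 1$ ($Y{\left(f \right)} = \frac{2 f}{2 f} = 2 f \frac{1}{2 f} = 1$)
$- \frac{357}{J} + \frac{3209}{\left(108 + 902\right) \left(228 + Y{\left(-10 \right)}\right)} = - \frac{357}{- \frac{1897}{1647}} + \frac{3209}{\left(108 + 902\right) \left(228 + 1\right)} = \left(-357\right) \left(- \frac{1647}{1897}\right) + \frac{3209}{1010 \cdot 229} = \frac{83997}{271} + \frac{3209}{231290} = \frac{19428535769}{62679590}$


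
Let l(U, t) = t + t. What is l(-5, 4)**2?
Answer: 64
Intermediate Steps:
l(U, t) = 2*t
l(-5, 4)**2 = (2*4)**2 = 8**2 = 64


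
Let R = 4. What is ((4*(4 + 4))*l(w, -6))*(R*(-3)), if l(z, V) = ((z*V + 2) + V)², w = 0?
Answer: -6144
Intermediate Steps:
l(z, V) = (2 + V + V*z)² (l(z, V) = ((V*z + 2) + V)² = ((2 + V*z) + V)² = (2 + V + V*z)²)
((4*(4 + 4))*l(w, -6))*(R*(-3)) = ((4*(4 + 4))*(2 - 6 - 6*0)²)*(4*(-3)) = ((4*8)*(2 - 6 + 0)²)*(-12) = (32*(-4)²)*(-12) = (32*16)*(-12) = 512*(-12) = -6144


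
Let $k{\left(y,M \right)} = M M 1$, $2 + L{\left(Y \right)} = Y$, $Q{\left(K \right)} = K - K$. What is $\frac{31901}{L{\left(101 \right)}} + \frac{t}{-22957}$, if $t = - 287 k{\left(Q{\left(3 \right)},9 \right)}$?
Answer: $\frac{6071510}{18783} \approx 323.25$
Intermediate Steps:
$Q{\left(K \right)} = 0$
$L{\left(Y \right)} = -2 + Y$
$k{\left(y,M \right)} = M^{2}$ ($k{\left(y,M \right)} = M^{2} \cdot 1 = M^{2}$)
$t = -23247$ ($t = - 287 \cdot 9^{2} = \left(-287\right) 81 = -23247$)
$\frac{31901}{L{\left(101 \right)}} + \frac{t}{-22957} = \frac{31901}{-2 + 101} - \frac{23247}{-22957} = \frac{31901}{99} - - \frac{23247}{22957} = 31901 \cdot \frac{1}{99} + \frac{23247}{22957} = \frac{31901}{99} + \frac{23247}{22957} = \frac{6071510}{18783}$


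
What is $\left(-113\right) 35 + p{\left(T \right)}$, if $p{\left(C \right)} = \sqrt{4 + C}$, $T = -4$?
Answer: $-3955$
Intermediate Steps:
$\left(-113\right) 35 + p{\left(T \right)} = \left(-113\right) 35 + \sqrt{4 - 4} = -3955 + \sqrt{0} = -3955 + 0 = -3955$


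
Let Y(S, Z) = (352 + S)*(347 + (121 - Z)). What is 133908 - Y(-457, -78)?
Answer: 191238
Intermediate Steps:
Y(S, Z) = (352 + S)*(468 - Z)
133908 - Y(-457, -78) = 133908 - (164736 - 352*(-78) + 468*(-457) - 1*(-457)*(-78)) = 133908 - (164736 + 27456 - 213876 - 35646) = 133908 - 1*(-57330) = 133908 + 57330 = 191238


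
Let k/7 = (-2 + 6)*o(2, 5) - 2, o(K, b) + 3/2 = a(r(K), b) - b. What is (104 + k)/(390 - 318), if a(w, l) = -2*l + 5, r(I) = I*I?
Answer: -29/9 ≈ -3.2222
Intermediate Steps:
r(I) = I**2
a(w, l) = 5 - 2*l
o(K, b) = 7/2 - 3*b (o(K, b) = -3/2 + ((5 - 2*b) - b) = -3/2 + (5 - 3*b) = 7/2 - 3*b)
k = -336 (k = 7*((-2 + 6)*(7/2 - 3*5) - 2) = 7*(4*(7/2 - 15) - 2) = 7*(4*(-23/2) - 2) = 7*(-46 - 2) = 7*(-48) = -336)
(104 + k)/(390 - 318) = (104 - 336)/(390 - 318) = -232/72 = -232*1/72 = -29/9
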